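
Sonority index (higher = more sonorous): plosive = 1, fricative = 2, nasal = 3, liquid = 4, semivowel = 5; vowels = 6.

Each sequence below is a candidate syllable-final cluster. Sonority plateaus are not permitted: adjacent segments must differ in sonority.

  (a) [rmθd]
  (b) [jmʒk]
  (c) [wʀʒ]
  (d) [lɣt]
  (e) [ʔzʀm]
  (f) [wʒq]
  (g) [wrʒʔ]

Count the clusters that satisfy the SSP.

(a) 4-3-2-1 → obeys
(b) 5-3-2-1 → obeys
(c) 5-4-2 → obeys
(d) 4-2-1 → obeys
(e) 1-2-4-3 → violates
(f) 5-2-1 → obeys
(g) 5-4-2-1 → obeys

6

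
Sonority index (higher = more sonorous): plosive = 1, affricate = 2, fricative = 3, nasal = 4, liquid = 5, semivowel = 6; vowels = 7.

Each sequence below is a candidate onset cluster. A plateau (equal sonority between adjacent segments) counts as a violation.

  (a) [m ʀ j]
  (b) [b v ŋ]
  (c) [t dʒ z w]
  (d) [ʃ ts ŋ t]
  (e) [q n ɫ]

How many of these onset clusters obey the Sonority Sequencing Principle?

(a) 4-5-6 → obeys
(b) 1-3-4 → obeys
(c) 1-2-3-6 → obeys
(d) 3-2-4-1 → violates
(e) 1-4-5 → obeys

4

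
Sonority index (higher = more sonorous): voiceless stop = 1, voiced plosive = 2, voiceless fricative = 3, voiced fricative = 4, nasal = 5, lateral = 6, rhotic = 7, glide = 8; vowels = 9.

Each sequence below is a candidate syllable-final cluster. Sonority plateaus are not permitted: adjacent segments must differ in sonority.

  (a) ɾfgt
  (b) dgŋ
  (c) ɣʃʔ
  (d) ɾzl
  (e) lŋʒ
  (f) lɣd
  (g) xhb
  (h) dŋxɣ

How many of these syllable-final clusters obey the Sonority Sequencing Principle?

(a) 7-3-2-1 → obeys
(b) 2-2-5 → violates
(c) 4-3-1 → obeys
(d) 7-4-6 → violates
(e) 6-5-4 → obeys
(f) 6-4-2 → obeys
(g) 3-3-2 → violates
(h) 2-5-3-4 → violates

4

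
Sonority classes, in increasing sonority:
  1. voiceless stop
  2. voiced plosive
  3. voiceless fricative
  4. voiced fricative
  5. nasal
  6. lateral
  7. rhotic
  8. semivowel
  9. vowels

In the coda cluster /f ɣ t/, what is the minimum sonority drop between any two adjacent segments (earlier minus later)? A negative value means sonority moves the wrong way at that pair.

/f/ is a voiceless fricative (sonority 3).
/ɣ/ is a voiced fricative (sonority 4).
/t/ is a voiceless stop (sonority 1).
/f/→/ɣ/: change -1.
/ɣ/→/t/: change +3.
Minimum = -1.

-1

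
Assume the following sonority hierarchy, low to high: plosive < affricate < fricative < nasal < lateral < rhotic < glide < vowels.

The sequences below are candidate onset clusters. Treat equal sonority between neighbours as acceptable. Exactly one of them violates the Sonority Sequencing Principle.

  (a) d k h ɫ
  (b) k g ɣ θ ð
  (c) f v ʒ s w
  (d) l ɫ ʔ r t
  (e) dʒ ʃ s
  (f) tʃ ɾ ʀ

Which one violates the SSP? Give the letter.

(a) d k h ɫ: profile 1-1-3-5 — obeys.
(b) k g ɣ θ ð: profile 1-1-3-3-3 — obeys.
(c) f v ʒ s w: profile 3-3-3-3-7 — obeys.
(d) l ɫ ʔ r t: profile 5-5-1-6-1 — violates.
(e) dʒ ʃ s: profile 2-3-3 — obeys.
(f) tʃ ɾ ʀ: profile 2-6-6 — obeys.

d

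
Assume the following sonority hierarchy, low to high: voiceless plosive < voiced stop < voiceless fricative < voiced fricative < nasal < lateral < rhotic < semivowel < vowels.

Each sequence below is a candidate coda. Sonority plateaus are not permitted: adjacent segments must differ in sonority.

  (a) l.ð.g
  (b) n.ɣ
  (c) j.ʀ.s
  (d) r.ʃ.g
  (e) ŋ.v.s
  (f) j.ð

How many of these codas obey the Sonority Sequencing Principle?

(a) sonority 6-4-2: well-formed.
(b) sonority 5-4: well-formed.
(c) sonority 8-7-3: well-formed.
(d) sonority 7-3-2: well-formed.
(e) sonority 5-4-3: well-formed.
(f) sonority 8-4: well-formed.

6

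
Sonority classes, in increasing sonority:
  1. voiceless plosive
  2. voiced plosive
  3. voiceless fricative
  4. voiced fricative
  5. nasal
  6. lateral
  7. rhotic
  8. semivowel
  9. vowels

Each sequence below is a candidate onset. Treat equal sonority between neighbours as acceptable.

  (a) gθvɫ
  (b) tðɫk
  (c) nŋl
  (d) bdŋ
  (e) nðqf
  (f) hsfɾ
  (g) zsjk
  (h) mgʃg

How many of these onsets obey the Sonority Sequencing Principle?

(a) 2-3-4-6 → obeys
(b) 1-4-6-1 → violates
(c) 5-5-6 → obeys
(d) 2-2-5 → obeys
(e) 5-4-1-3 → violates
(f) 3-3-3-7 → obeys
(g) 4-3-8-1 → violates
(h) 5-2-3-2 → violates

4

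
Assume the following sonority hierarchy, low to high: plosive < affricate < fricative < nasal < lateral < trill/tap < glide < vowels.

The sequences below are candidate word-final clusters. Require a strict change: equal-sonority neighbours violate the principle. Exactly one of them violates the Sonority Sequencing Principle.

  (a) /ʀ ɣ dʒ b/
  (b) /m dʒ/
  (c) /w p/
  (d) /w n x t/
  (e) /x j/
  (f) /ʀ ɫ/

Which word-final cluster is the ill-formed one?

(a) sonority 6-3-2-1: well-formed.
(b) sonority 4-2: well-formed.
(c) sonority 7-1: well-formed.
(d) sonority 7-4-3-1: well-formed.
(e) sonority 3-7: ill-formed.
(f) sonority 6-5: well-formed.

e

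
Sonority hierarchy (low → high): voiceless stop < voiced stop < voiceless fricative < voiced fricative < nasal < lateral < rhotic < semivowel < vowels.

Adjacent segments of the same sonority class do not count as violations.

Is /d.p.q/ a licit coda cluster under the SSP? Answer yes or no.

yes

/d/: voiced stop = 2.
/p/: voiceless stop = 1.
/q/: voiceless stop = 1.
The profile 2-1-1 is non-increasing (plateaus allowed), so the coda cluster satisfies the SSP.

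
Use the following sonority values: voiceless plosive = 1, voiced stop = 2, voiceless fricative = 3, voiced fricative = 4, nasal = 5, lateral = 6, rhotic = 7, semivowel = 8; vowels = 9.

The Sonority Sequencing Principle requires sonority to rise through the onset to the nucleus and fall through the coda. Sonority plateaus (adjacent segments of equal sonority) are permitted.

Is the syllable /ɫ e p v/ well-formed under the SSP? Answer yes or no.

no

Onset: /ɫ/ is a lateral (sonority 6); then the nucleus /e/ (sonority 9).
Onset profile 6-9 — rises to the nucleus.
Coda: /p/ is a voiceless plosive (sonority 1), /v/ is a voiced fricative (sonority 4).
Coda profile 9-1-4 — does not fall throughout.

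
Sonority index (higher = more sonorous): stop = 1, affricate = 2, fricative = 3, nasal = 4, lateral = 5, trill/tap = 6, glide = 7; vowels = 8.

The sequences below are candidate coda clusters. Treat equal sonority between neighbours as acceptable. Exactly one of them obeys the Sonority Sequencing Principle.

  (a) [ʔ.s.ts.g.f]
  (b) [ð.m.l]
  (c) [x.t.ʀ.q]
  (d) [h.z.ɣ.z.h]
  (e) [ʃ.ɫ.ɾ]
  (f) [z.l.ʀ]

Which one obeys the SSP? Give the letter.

(a) 1-3-2-1-3 → violates
(b) 3-4-5 → violates
(c) 3-1-6-1 → violates
(d) 3-3-3-3-3 → obeys
(e) 3-5-6 → violates
(f) 3-5-6 → violates

d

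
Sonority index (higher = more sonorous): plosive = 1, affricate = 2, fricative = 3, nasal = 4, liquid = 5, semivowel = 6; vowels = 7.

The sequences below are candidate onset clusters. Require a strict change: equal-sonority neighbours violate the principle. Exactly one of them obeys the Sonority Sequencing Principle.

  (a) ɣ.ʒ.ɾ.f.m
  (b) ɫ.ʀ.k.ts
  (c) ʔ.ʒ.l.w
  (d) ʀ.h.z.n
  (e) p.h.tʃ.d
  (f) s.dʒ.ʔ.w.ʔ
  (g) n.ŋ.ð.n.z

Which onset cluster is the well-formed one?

c

(a) sonority 3-3-5-3-4: ill-formed.
(b) sonority 5-5-1-2: ill-formed.
(c) sonority 1-3-5-6: well-formed.
(d) sonority 5-3-3-4: ill-formed.
(e) sonority 1-3-2-1: ill-formed.
(f) sonority 3-2-1-6-1: ill-formed.
(g) sonority 4-4-3-4-3: ill-formed.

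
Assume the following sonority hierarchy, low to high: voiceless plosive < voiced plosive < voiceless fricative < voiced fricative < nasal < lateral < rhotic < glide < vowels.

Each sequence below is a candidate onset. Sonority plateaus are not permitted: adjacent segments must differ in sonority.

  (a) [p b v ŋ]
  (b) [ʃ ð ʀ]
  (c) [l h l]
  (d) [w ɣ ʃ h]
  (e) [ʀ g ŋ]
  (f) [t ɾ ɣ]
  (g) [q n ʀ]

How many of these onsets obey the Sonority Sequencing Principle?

3

(a) sonority 1-2-4-5: well-formed.
(b) sonority 3-4-7: well-formed.
(c) sonority 6-3-6: ill-formed.
(d) sonority 8-4-3-3: ill-formed.
(e) sonority 7-2-5: ill-formed.
(f) sonority 1-7-4: ill-formed.
(g) sonority 1-5-7: well-formed.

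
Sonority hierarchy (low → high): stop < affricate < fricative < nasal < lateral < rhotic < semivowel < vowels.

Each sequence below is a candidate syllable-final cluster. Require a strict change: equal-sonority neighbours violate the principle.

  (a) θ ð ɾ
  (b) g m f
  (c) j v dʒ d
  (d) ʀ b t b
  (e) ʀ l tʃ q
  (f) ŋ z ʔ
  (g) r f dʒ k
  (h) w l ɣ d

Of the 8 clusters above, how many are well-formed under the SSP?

5

(a) θ ð ɾ: profile 3-3-6 — violates.
(b) g m f: profile 1-4-3 — violates.
(c) j v dʒ d: profile 7-3-2-1 — obeys.
(d) ʀ b t b: profile 6-1-1-1 — violates.
(e) ʀ l tʃ q: profile 6-5-2-1 — obeys.
(f) ŋ z ʔ: profile 4-3-1 — obeys.
(g) r f dʒ k: profile 6-3-2-1 — obeys.
(h) w l ɣ d: profile 7-5-3-1 — obeys.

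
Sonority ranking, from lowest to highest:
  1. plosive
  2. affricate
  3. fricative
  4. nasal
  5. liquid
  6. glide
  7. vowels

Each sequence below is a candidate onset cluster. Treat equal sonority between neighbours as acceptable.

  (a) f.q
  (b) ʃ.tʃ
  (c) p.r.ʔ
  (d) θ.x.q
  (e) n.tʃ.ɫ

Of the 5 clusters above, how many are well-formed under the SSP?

0

(a) sonority 3-1: ill-formed.
(b) sonority 3-2: ill-formed.
(c) sonority 1-5-1: ill-formed.
(d) sonority 3-3-1: ill-formed.
(e) sonority 4-2-5: ill-formed.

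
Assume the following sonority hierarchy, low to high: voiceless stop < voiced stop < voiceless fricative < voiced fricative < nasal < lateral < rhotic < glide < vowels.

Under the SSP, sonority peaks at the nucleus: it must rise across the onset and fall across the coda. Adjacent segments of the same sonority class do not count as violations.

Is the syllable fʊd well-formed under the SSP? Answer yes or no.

yes

Onset: /f/ is a voiceless fricative (sonority 3); then the nucleus /ʊ/ (sonority 9).
Onset profile 3-9 — rises to the nucleus.
Coda: /d/ is a voiced stop (sonority 2).
Coda profile 9-2 — falls from the nucleus.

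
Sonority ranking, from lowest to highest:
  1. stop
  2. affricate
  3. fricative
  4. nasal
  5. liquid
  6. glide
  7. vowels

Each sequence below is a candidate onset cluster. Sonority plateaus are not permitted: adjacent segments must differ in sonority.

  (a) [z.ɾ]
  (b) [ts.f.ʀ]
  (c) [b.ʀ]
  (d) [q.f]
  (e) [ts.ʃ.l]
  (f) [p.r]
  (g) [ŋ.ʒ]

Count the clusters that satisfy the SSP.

(a) 3-5 → obeys
(b) 2-3-5 → obeys
(c) 1-5 → obeys
(d) 1-3 → obeys
(e) 2-3-5 → obeys
(f) 1-5 → obeys
(g) 4-3 → violates

6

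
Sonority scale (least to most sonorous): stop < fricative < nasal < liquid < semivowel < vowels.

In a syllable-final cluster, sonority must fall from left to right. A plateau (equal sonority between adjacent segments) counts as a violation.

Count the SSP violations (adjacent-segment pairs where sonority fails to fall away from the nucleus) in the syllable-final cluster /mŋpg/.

/m/ is a nasal (sonority 3).
/ŋ/ is a nasal (sonority 3).
/p/ is a stop (sonority 1).
/g/ is a stop (sonority 1).
/m/→/ŋ/: 3→3 (plateau) — violation.
/ŋ/→/p/: 3→1 (falls) — ok.
/p/→/g/: 1→1 (plateau) — violation.

2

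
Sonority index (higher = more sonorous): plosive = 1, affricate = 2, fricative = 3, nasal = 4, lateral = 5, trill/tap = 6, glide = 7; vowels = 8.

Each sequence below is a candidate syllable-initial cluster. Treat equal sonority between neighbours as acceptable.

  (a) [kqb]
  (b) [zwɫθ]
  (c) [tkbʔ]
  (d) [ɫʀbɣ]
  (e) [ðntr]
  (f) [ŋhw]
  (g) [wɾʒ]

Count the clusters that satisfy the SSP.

(a) [kqb]: profile 1-1-1 — obeys.
(b) [zwɫθ]: profile 3-7-5-3 — violates.
(c) [tkbʔ]: profile 1-1-1-1 — obeys.
(d) [ɫʀbɣ]: profile 5-6-1-3 — violates.
(e) [ðntr]: profile 3-4-1-6 — violates.
(f) [ŋhw]: profile 4-3-7 — violates.
(g) [wɾʒ]: profile 7-6-3 — violates.

2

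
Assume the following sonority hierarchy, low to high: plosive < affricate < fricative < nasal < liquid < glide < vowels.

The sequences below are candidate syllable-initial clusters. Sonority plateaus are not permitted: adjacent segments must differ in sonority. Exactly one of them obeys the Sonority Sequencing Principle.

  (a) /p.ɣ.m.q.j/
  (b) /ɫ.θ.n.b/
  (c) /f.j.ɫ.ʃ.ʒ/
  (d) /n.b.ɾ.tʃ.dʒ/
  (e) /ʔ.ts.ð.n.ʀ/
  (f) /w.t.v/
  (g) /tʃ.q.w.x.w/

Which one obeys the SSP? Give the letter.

e

(a) sonority 1-3-4-1-6: ill-formed.
(b) sonority 5-3-4-1: ill-formed.
(c) sonority 3-6-5-3-3: ill-formed.
(d) sonority 4-1-5-2-2: ill-formed.
(e) sonority 1-2-3-4-5: well-formed.
(f) sonority 6-1-3: ill-formed.
(g) sonority 2-1-6-3-6: ill-formed.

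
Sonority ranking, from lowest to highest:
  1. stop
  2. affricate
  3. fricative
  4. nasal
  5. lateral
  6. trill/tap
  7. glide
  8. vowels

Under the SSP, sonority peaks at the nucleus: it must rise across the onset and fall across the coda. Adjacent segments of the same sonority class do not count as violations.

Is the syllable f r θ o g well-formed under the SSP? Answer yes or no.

no

Onset: /f/ is a fricative (sonority 3), /r/ is a trill/tap (sonority 6), /θ/ is a fricative (sonority 3); then the nucleus /o/ (sonority 8).
Onset profile 3-6-3-8 — does not rise throughout.
Coda: /g/ is a stop (sonority 1).
Coda profile 8-1 — falls from the nucleus.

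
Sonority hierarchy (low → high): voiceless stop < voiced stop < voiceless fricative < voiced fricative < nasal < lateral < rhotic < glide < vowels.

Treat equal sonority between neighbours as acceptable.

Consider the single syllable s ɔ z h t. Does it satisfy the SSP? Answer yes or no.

yes

Onset: /s/ is a voiceless fricative (sonority 3); then the nucleus /ɔ/ (sonority 9).
Onset profile 3-9 — rises to the nucleus.
Coda: /z/ is a voiced fricative (sonority 4), /h/ is a voiceless fricative (sonority 3), /t/ is a voiceless stop (sonority 1).
Coda profile 9-4-3-1 — falls from the nucleus.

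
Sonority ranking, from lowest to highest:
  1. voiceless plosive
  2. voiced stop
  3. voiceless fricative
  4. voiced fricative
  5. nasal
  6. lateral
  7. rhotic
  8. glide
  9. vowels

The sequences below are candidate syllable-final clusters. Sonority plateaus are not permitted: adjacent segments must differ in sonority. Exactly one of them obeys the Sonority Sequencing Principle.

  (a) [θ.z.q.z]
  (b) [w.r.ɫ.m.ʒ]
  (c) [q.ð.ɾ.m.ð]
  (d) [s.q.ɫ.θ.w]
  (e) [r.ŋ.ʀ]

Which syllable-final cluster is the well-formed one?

b

(a) sonority 3-4-1-4: ill-formed.
(b) sonority 8-7-6-5-4: well-formed.
(c) sonority 1-4-7-5-4: ill-formed.
(d) sonority 3-1-6-3-8: ill-formed.
(e) sonority 7-5-7: ill-formed.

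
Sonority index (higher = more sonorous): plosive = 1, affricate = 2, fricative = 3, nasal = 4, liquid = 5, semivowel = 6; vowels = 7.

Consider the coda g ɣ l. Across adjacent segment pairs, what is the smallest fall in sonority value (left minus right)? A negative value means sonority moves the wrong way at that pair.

-2

/g/ — plosive, sonority 1.
/ɣ/ — fricative, sonority 3.
/l/ — liquid, sonority 5.
/g/→/ɣ/: change -2.
/ɣ/→/l/: change -2.
Minimum = -2.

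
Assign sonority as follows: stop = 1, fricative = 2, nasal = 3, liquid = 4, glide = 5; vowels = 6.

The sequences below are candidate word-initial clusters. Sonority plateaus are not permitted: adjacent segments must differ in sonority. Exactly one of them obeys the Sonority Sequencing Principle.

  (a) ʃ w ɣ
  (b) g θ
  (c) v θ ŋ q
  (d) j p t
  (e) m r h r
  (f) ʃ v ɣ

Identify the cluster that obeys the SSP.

b

(a) ʃ w ɣ: profile 2-5-2 — violates.
(b) g θ: profile 1-2 — obeys.
(c) v θ ŋ q: profile 2-2-3-1 — violates.
(d) j p t: profile 5-1-1 — violates.
(e) m r h r: profile 3-4-2-4 — violates.
(f) ʃ v ɣ: profile 2-2-2 — violates.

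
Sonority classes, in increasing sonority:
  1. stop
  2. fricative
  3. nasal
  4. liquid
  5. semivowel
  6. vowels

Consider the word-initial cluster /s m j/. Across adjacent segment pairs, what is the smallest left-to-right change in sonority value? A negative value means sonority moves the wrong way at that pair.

/s/ — fricative, sonority 2.
/m/ — nasal, sonority 3.
/j/ — semivowel, sonority 5.
/s/→/m/: change +1.
/m/→/j/: change +2.
Minimum = 1.

1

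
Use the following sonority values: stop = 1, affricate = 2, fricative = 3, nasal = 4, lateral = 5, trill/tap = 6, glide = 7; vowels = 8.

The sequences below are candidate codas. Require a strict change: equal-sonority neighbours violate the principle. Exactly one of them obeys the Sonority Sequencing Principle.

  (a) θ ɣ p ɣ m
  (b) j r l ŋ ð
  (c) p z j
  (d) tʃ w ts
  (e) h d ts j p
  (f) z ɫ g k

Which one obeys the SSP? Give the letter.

(a) 3-3-1-3-4 → violates
(b) 7-6-5-4-3 → obeys
(c) 1-3-7 → violates
(d) 2-7-2 → violates
(e) 3-1-2-7-1 → violates
(f) 3-5-1-1 → violates

b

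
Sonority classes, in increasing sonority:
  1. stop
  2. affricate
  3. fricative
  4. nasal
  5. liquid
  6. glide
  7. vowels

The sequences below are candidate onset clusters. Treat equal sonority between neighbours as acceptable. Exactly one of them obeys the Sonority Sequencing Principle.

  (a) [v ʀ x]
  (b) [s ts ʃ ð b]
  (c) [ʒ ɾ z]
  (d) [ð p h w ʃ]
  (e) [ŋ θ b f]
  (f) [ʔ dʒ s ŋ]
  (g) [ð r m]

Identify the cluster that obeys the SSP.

(a) 3-5-3 → violates
(b) 3-2-3-3-1 → violates
(c) 3-5-3 → violates
(d) 3-1-3-6-3 → violates
(e) 4-3-1-3 → violates
(f) 1-2-3-4 → obeys
(g) 3-5-4 → violates

f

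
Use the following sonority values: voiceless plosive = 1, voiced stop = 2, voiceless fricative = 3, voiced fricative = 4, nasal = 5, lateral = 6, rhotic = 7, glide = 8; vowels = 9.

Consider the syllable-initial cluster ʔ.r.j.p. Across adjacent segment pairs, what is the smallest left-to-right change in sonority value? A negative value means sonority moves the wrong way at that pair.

-7

/ʔ/: voiceless plosive = 1.
/r/: rhotic = 7.
/j/: glide = 8.
/p/: voiceless plosive = 1.
/ʔ/→/r/: change +6.
/r/→/j/: change +1.
/j/→/p/: change -7.
Minimum = -7.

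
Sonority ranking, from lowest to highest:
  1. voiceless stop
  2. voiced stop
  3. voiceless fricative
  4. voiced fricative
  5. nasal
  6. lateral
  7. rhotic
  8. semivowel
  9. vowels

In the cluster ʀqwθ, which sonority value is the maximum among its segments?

/ʀ/: rhotic = 7.
/q/: voiceless stop = 1.
/w/: semivowel = 8.
/θ/: voiceless fricative = 3.
The maximum is 8.

8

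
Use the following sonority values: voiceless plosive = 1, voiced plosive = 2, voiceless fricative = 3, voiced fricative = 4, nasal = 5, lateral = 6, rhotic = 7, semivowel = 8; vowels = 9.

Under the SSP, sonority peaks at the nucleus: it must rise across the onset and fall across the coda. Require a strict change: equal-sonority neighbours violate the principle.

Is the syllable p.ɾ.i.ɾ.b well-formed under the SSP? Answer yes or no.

Onset: /p/ is a voiceless plosive (sonority 1), /ɾ/ is a rhotic (sonority 7); then the nucleus /i/ (sonority 9).
Onset profile 1-7-9 — rises to the nucleus.
Coda: /ɾ/ is a rhotic (sonority 7), /b/ is a voiced plosive (sonority 2).
Coda profile 9-7-2 — falls from the nucleus.

yes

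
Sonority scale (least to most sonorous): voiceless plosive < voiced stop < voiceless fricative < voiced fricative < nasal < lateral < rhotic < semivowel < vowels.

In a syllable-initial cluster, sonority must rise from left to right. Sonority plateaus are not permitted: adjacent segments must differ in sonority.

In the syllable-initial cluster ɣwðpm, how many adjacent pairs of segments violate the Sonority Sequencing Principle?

2

/ɣ/: voiced fricative = 4.
/w/: semivowel = 8.
/ð/: voiced fricative = 4.
/p/: voiceless plosive = 1.
/m/: nasal = 5.
/ɣ/→/w/: 4→8 (rises) — ok.
/w/→/ð/: 8→4 (does not rise) — violation.
/ð/→/p/: 4→1 (does not rise) — violation.
/p/→/m/: 1→5 (rises) — ok.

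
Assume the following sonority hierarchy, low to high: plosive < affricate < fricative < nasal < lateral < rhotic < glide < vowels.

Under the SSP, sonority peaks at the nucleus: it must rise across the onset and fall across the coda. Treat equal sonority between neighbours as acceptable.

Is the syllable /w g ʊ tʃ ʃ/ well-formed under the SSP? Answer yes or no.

no

Onset: /w/ is a glide (sonority 7), /g/ is a plosive (sonority 1); then the nucleus /ʊ/ (sonority 8).
Onset profile 7-1-8 — does not rise throughout.
Coda: /tʃ/ is an affricate (sonority 2), /ʃ/ is a fricative (sonority 3).
Coda profile 8-2-3 — does not fall throughout.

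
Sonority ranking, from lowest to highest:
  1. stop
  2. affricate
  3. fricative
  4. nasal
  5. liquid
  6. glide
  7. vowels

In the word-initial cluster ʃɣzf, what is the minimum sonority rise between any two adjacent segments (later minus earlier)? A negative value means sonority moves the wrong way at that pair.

0

/ʃ/ is a fricative (sonority 3).
/ɣ/ is a fricative (sonority 3).
/z/ is a fricative (sonority 3).
/f/ is a fricative (sonority 3).
/ʃ/→/ɣ/: change +0.
/ɣ/→/z/: change +0.
/z/→/f/: change +0.
Minimum = 0.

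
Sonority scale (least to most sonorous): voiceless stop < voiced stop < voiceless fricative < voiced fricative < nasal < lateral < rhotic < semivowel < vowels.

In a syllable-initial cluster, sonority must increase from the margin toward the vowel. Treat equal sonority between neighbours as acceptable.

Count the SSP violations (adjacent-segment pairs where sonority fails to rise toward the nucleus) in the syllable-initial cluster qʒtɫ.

1

/q/: voiceless stop = 1.
/ʒ/: voiced fricative = 4.
/t/: voiceless stop = 1.
/ɫ/: lateral = 6.
/q/→/ʒ/: 1→4 (rises) — ok.
/ʒ/→/t/: 4→1 (does not rise) — violation.
/t/→/ɫ/: 1→6 (rises) — ok.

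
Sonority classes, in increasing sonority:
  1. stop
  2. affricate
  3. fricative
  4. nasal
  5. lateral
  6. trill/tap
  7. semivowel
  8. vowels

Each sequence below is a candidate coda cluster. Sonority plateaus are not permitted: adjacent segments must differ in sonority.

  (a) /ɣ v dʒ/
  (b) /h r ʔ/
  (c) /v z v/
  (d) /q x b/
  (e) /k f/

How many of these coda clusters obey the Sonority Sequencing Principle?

(a) /ɣ v dʒ/: profile 3-3-2 — violates.
(b) /h r ʔ/: profile 3-6-1 — violates.
(c) /v z v/: profile 3-3-3 — violates.
(d) /q x b/: profile 1-3-1 — violates.
(e) /k f/: profile 1-3 — violates.

0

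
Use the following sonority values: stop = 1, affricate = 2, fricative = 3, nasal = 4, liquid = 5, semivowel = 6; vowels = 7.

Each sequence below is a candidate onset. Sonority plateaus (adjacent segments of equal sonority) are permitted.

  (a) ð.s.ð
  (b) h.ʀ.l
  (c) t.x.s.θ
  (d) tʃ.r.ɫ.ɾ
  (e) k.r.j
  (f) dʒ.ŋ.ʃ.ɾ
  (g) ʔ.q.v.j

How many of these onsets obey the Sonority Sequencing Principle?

(a) ð.s.ð: profile 3-3-3 — obeys.
(b) h.ʀ.l: profile 3-5-5 — obeys.
(c) t.x.s.θ: profile 1-3-3-3 — obeys.
(d) tʃ.r.ɫ.ɾ: profile 2-5-5-5 — obeys.
(e) k.r.j: profile 1-5-6 — obeys.
(f) dʒ.ŋ.ʃ.ɾ: profile 2-4-3-5 — violates.
(g) ʔ.q.v.j: profile 1-1-3-6 — obeys.

6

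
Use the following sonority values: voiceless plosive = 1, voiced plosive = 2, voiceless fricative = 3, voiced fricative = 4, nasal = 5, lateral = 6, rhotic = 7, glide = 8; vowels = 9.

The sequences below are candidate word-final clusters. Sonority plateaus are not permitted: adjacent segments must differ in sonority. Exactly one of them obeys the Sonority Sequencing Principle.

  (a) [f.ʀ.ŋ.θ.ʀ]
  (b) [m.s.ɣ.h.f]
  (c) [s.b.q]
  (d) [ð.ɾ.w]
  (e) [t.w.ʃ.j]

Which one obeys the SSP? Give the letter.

c

(a) sonority 3-7-5-3-7: ill-formed.
(b) sonority 5-3-4-3-3: ill-formed.
(c) sonority 3-2-1: well-formed.
(d) sonority 4-7-8: ill-formed.
(e) sonority 1-8-3-8: ill-formed.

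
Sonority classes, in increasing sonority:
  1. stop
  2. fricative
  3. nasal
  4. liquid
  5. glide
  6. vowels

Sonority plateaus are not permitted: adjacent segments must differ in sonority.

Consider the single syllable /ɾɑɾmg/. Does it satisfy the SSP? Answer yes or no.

Onset: /ɾ/ is a liquid (sonority 4); then the nucleus /ɑ/ (sonority 6).
Onset profile 4-6 — rises to the nucleus.
Coda: /ɾ/ is a liquid (sonority 4), /m/ is a nasal (sonority 3), /g/ is a stop (sonority 1).
Coda profile 6-4-3-1 — falls from the nucleus.

yes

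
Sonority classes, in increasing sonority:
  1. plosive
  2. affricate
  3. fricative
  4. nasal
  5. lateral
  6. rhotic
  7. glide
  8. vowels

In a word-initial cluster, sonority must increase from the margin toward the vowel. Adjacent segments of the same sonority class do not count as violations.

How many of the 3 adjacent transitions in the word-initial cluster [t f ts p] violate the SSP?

/t/ is a plosive (sonority 1).
/f/ is a fricative (sonority 3).
/ts/ is an affricate (sonority 2).
/p/ is a plosive (sonority 1).
/t/→/f/: 1→3 (rises) — ok.
/f/→/ts/: 3→2 (does not rise) — violation.
/ts/→/p/: 2→1 (does not rise) — violation.

2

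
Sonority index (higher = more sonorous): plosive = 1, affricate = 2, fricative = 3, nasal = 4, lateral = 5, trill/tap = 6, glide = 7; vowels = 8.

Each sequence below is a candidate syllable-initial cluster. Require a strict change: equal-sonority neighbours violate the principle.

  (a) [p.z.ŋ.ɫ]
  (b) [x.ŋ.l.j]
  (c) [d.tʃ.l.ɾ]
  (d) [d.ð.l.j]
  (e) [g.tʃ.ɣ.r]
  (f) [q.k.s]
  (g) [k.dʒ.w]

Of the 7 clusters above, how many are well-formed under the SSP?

(a) sonority 1-3-4-5: well-formed.
(b) sonority 3-4-5-7: well-formed.
(c) sonority 1-2-5-6: well-formed.
(d) sonority 1-3-5-7: well-formed.
(e) sonority 1-2-3-6: well-formed.
(f) sonority 1-1-3: ill-formed.
(g) sonority 1-2-7: well-formed.

6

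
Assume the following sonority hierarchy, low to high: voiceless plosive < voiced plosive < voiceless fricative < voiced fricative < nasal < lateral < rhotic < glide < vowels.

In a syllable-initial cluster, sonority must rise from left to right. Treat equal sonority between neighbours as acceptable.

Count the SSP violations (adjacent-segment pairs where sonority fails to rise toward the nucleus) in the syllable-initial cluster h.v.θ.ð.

/h/ — voiceless fricative, sonority 3.
/v/ — voiced fricative, sonority 4.
/θ/ — voiceless fricative, sonority 3.
/ð/ — voiced fricative, sonority 4.
/h/→/v/: 3→4 (rises) — ok.
/v/→/θ/: 4→3 (does not rise) — violation.
/θ/→/ð/: 3→4 (rises) — ok.

1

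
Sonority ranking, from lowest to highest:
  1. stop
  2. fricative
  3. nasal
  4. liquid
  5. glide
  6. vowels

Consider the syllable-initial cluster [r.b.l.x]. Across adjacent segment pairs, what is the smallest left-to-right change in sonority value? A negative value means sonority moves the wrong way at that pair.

/r/: liquid = 4.
/b/: stop = 1.
/l/: liquid = 4.
/x/: fricative = 2.
/r/→/b/: change -3.
/b/→/l/: change +3.
/l/→/x/: change -2.
Minimum = -3.

-3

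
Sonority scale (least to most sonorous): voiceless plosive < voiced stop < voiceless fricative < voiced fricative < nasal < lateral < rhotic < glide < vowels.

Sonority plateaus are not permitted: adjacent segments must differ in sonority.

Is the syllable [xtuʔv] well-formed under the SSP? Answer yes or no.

Onset: /x/ is a voiceless fricative (sonority 3), /t/ is a voiceless plosive (sonority 1); then the nucleus /u/ (sonority 9).
Onset profile 3-1-9 — does not strictly rise throughout.
Coda: /ʔ/ is a voiceless plosive (sonority 1), /v/ is a voiced fricative (sonority 4).
Coda profile 9-1-4 — does not strictly fall throughout.

no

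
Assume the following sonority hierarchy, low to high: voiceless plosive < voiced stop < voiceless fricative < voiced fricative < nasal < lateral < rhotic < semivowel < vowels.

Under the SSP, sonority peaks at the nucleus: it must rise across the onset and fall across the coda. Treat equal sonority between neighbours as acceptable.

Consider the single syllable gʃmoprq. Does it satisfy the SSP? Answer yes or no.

no

Onset: /g/ is a voiced stop (sonority 2), /ʃ/ is a voiceless fricative (sonority 3), /m/ is a nasal (sonority 5); then the nucleus /o/ (sonority 9).
Onset profile 2-3-5-9 — rises to the nucleus.
Coda: /p/ is a voiceless plosive (sonority 1), /r/ is a rhotic (sonority 7), /q/ is a voiceless plosive (sonority 1).
Coda profile 9-1-7-1 — does not fall throughout.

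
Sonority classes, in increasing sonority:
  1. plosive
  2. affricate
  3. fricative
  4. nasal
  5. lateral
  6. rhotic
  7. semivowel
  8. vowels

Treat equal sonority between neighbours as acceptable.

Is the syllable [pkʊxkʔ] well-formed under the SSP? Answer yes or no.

yes

Onset: /p/ is a plosive (sonority 1), /k/ is a plosive (sonority 1); then the nucleus /ʊ/ (sonority 8).
Onset profile 1-1-8 — rises to the nucleus.
Coda: /x/ is a fricative (sonority 3), /k/ is a plosive (sonority 1), /ʔ/ is a plosive (sonority 1).
Coda profile 8-3-1-1 — falls from the nucleus.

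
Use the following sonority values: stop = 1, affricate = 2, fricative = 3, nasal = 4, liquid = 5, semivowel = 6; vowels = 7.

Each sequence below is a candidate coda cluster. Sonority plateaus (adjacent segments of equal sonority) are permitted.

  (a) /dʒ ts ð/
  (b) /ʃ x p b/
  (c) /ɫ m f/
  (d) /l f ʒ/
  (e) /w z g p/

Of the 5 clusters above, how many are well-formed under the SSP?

4

(a) sonority 2-2-3: ill-formed.
(b) sonority 3-3-1-1: well-formed.
(c) sonority 5-4-3: well-formed.
(d) sonority 5-3-3: well-formed.
(e) sonority 6-3-1-1: well-formed.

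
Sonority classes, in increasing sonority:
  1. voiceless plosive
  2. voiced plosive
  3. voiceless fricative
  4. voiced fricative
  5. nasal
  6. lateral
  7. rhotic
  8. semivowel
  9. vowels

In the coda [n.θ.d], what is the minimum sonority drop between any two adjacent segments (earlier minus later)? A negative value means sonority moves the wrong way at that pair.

/n/ is a nasal (sonority 5).
/θ/ is a voiceless fricative (sonority 3).
/d/ is a voiced plosive (sonority 2).
/n/→/θ/: change +2.
/θ/→/d/: change +1.
Minimum = 1.

1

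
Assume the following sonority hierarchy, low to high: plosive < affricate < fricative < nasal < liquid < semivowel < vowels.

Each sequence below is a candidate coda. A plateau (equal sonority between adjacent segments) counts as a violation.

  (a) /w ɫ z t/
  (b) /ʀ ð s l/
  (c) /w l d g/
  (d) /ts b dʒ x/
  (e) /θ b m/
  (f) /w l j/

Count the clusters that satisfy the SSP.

1

(a) /w ɫ z t/: profile 6-5-3-1 — obeys.
(b) /ʀ ð s l/: profile 5-3-3-5 — violates.
(c) /w l d g/: profile 6-5-1-1 — violates.
(d) /ts b dʒ x/: profile 2-1-2-3 — violates.
(e) /θ b m/: profile 3-1-4 — violates.
(f) /w l j/: profile 6-5-6 — violates.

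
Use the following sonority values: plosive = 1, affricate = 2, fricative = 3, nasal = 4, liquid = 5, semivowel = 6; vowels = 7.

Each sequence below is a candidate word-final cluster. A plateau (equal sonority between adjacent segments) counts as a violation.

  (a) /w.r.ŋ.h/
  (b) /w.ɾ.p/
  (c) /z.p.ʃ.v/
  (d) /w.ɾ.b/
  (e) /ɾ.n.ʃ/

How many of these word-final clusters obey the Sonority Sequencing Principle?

4

(a) /w.r.ŋ.h/: profile 6-5-4-3 — obeys.
(b) /w.ɾ.p/: profile 6-5-1 — obeys.
(c) /z.p.ʃ.v/: profile 3-1-3-3 — violates.
(d) /w.ɾ.b/: profile 6-5-1 — obeys.
(e) /ɾ.n.ʃ/: profile 5-4-3 — obeys.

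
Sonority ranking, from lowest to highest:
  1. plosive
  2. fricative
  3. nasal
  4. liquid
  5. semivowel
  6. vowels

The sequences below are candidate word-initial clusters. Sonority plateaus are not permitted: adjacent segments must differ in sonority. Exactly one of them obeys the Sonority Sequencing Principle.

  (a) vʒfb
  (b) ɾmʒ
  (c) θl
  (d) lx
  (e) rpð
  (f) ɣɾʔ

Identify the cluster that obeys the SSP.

c

(a) 2-2-2-1 → violates
(b) 4-3-2 → violates
(c) 2-4 → obeys
(d) 4-2 → violates
(e) 4-1-2 → violates
(f) 2-4-1 → violates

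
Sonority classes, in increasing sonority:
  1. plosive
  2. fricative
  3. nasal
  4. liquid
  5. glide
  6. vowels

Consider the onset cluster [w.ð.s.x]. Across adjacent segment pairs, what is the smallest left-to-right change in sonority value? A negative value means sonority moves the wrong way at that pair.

-3

/w/: glide = 5.
/ð/: fricative = 2.
/s/: fricative = 2.
/x/: fricative = 2.
/w/→/ð/: change -3.
/ð/→/s/: change +0.
/s/→/x/: change +0.
Minimum = -3.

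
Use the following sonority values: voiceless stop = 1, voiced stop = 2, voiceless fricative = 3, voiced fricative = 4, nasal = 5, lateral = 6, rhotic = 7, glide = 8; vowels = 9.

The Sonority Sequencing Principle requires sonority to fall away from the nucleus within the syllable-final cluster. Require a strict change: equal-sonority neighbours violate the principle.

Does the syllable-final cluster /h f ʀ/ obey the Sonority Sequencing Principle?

/h/: voiceless fricative = 3.
/f/: voiceless fricative = 3.
/ʀ/: rhotic = 7.
The profile is 3-3-7. Between /h/ (3) and /f/ (3) sonority does not fall, so the cluster violates the SSP.

no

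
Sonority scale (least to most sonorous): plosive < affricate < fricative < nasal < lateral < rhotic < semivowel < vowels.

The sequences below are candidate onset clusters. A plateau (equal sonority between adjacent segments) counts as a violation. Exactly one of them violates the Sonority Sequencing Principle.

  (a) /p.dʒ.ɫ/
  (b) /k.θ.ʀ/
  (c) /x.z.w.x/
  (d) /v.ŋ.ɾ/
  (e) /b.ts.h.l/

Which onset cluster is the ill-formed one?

(a) /p.dʒ.ɫ/: profile 1-2-5 — obeys.
(b) /k.θ.ʀ/: profile 1-3-6 — obeys.
(c) /x.z.w.x/: profile 3-3-7-3 — violates.
(d) /v.ŋ.ɾ/: profile 3-4-6 — obeys.
(e) /b.ts.h.l/: profile 1-2-3-5 — obeys.

c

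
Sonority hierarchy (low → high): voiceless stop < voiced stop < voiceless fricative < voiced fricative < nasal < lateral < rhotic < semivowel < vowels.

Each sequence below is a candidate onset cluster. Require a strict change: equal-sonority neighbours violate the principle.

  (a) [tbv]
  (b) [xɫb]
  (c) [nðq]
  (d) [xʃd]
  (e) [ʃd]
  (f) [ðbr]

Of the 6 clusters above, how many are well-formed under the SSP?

(a) sonority 1-2-4: well-formed.
(b) sonority 3-6-2: ill-formed.
(c) sonority 5-4-1: ill-formed.
(d) sonority 3-3-2: ill-formed.
(e) sonority 3-2: ill-formed.
(f) sonority 4-2-7: ill-formed.

1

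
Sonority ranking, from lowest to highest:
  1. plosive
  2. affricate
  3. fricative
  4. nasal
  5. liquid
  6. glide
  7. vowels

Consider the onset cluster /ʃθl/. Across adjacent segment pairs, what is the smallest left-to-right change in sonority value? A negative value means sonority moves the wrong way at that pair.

0

/ʃ/ is a fricative (sonority 3).
/θ/ is a fricative (sonority 3).
/l/ is a liquid (sonority 5).
/ʃ/→/θ/: change +0.
/θ/→/l/: change +2.
Minimum = 0.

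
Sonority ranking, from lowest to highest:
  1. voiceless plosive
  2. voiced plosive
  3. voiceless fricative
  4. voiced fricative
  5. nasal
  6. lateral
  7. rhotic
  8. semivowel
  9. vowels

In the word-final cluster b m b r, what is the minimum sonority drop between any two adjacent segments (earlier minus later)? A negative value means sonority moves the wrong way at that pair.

/b/ is a voiced plosive (sonority 2).
/m/ is a nasal (sonority 5).
/b/ is a voiced plosive (sonority 2).
/r/ is a rhotic (sonority 7).
/b/→/m/: change -3.
/m/→/b/: change +3.
/b/→/r/: change -5.
Minimum = -5.

-5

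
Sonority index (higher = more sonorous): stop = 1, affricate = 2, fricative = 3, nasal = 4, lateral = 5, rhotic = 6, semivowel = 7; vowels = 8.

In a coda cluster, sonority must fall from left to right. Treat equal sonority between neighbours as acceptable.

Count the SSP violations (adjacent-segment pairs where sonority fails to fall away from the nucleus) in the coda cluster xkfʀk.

/x/: fricative = 3.
/k/: stop = 1.
/f/: fricative = 3.
/ʀ/: rhotic = 6.
/k/: stop = 1.
/x/→/k/: 3→1 (falls) — ok.
/k/→/f/: 1→3 (does not fall) — violation.
/f/→/ʀ/: 3→6 (does not fall) — violation.
/ʀ/→/k/: 6→1 (falls) — ok.

2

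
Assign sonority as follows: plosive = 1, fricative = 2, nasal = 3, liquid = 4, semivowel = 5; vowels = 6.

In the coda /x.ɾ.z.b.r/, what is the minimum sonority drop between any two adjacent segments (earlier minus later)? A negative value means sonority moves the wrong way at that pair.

-3

/x/ — fricative, sonority 2.
/ɾ/ — liquid, sonority 4.
/z/ — fricative, sonority 2.
/b/ — plosive, sonority 1.
/r/ — liquid, sonority 4.
/x/→/ɾ/: change -2.
/ɾ/→/z/: change +2.
/z/→/b/: change +1.
/b/→/r/: change -3.
Minimum = -3.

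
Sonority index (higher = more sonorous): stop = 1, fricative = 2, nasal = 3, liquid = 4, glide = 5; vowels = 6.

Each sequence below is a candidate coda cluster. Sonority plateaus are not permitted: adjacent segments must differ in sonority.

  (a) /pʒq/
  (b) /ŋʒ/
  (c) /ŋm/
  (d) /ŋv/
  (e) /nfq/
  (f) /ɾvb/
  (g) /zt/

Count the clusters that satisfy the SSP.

(a) sonority 1-2-1: ill-formed.
(b) sonority 3-2: well-formed.
(c) sonority 3-3: ill-formed.
(d) sonority 3-2: well-formed.
(e) sonority 3-2-1: well-formed.
(f) sonority 4-2-1: well-formed.
(g) sonority 2-1: well-formed.

5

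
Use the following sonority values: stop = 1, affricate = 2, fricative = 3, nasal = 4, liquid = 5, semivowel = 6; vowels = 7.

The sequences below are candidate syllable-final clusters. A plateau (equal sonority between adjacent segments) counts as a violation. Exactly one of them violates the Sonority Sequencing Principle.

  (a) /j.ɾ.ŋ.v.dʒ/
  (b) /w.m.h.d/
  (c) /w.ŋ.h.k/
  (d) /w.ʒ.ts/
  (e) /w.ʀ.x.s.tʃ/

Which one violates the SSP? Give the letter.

e

(a) sonority 6-5-4-3-2: well-formed.
(b) sonority 6-4-3-1: well-formed.
(c) sonority 6-4-3-1: well-formed.
(d) sonority 6-3-2: well-formed.
(e) sonority 6-5-3-3-2: ill-formed.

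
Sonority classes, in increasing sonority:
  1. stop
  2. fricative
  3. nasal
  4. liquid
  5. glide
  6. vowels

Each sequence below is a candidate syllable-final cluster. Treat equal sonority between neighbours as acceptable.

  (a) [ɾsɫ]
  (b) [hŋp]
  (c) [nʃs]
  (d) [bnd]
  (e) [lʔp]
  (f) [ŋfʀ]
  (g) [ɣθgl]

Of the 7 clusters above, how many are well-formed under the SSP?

2

(a) [ɾsɫ]: profile 4-2-4 — violates.
(b) [hŋp]: profile 2-3-1 — violates.
(c) [nʃs]: profile 3-2-2 — obeys.
(d) [bnd]: profile 1-3-1 — violates.
(e) [lʔp]: profile 4-1-1 — obeys.
(f) [ŋfʀ]: profile 3-2-4 — violates.
(g) [ɣθgl]: profile 2-2-1-4 — violates.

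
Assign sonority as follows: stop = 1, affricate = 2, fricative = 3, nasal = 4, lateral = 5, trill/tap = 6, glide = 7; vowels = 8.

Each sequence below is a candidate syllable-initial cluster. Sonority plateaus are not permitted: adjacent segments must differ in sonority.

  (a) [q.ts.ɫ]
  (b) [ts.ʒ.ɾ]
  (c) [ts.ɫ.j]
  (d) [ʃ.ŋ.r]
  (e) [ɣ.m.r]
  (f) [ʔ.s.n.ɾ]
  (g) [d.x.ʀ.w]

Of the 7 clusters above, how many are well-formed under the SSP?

(a) sonority 1-2-5: well-formed.
(b) sonority 2-3-6: well-formed.
(c) sonority 2-5-7: well-formed.
(d) sonority 3-4-6: well-formed.
(e) sonority 3-4-6: well-formed.
(f) sonority 1-3-4-6: well-formed.
(g) sonority 1-3-6-7: well-formed.

7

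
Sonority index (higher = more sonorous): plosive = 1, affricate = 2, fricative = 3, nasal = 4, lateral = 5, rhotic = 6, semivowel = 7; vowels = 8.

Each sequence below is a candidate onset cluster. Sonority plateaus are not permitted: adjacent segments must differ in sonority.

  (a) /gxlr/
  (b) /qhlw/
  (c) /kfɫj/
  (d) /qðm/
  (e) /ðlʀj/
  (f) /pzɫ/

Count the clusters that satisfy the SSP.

(a) /gxlr/: profile 1-3-5-6 — obeys.
(b) /qhlw/: profile 1-3-5-7 — obeys.
(c) /kfɫj/: profile 1-3-5-7 — obeys.
(d) /qðm/: profile 1-3-4 — obeys.
(e) /ðlʀj/: profile 3-5-6-7 — obeys.
(f) /pzɫ/: profile 1-3-5 — obeys.

6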